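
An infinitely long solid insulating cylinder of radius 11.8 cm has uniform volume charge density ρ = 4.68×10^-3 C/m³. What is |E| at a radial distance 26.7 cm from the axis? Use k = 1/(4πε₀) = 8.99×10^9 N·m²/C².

1.38e7 N/C

Take a coaxial cylindrical Gaussian surface of radius r = 26.7 cm and length L (r > 11.8 cm, full cross-section enclosed).
λ_enc = ρ·πR² = (4.68e-3)π(0.118)² = 2.047×10^-4 C/m.
Applying ∮E·dA = Q_enc/ε₀ with the end caps contributing no flux:
E = 2k|λ_enc|/r = 2(8.99×10^9)(2.047e-4)/(0.267) = 1.38×10^7 N/C.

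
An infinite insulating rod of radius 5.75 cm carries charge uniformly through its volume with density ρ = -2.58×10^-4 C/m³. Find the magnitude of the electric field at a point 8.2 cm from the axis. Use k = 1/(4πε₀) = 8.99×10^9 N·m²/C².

By cylindrical symmetry E is radial; use a coaxial Gaussian cylinder of radius 8.2 cm and length L (r > 5.75 cm, full cross-section enclosed).
λ_enc = ρ·πR² = (-2.58e-4)π(0.0575)² = -2.68×10^-6 C/m.
Since E is radial and uniform over the curved surface, Φ = E·2πrL = Q_enc/ε₀ = λ_enc L/ε₀.
E = 2k|λ_enc|/r = 2(8.99×10^9)(2.68×10^-6)/(0.082) = 5.88×10^5 N/C.

E = 5.88e5 V/m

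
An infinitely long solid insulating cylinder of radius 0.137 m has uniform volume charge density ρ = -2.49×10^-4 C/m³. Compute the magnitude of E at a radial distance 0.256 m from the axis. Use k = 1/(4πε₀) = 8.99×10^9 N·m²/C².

|E| ≈ 1.03×10^6 N/C

Take a coaxial cylindrical Gaussian surface of radius r = 0.256 m and length L (r > 0.137 m, full cross-section enclosed).
λ_enc = ρ·πR² = (-2.49×10^-4)π(0.137)² = -1.468×10^-5 C/m.
Applying ∮E·dA = Q_enc/ε₀ with the end caps contributing no flux:
E = 2k|λ_enc|/r = 2(8.99×10^9)(1.468e-5)/(0.256) = 1.03e6 N/C.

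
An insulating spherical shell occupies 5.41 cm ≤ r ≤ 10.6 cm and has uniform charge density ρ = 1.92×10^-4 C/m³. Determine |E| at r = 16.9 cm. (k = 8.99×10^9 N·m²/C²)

Take a concentric spherical Gaussian surface of radius r = 16.9 cm (r > 10.6 cm, enclosing the whole shell).
Q_enc = ρ·(4π/3)(b³ − a³) = (1.92e-4)·(4π/3)·((0.106)³ − (0.0541)³) = 8.305×10^-7 C.
Applying ∮E·dA = Q_enc/ε₀ with Φ = E(4πr²):
E = k|Q_enc|/r² = (8.99×10^9)(8.305e-7)/(0.169)² = 2.61e5 N/C.

E = 2.61e5 N/C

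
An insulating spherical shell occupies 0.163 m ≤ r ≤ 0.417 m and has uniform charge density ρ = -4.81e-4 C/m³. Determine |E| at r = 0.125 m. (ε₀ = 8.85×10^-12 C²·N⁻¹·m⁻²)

E = 0

By spherical symmetry E is radial; choose a Gaussian sphere of radius r = 0.125 m (r < 0.163 m, inside the empty cavity).
Q_enc = 0 (all charge lies at larger r); Gauss's law gives E = 0.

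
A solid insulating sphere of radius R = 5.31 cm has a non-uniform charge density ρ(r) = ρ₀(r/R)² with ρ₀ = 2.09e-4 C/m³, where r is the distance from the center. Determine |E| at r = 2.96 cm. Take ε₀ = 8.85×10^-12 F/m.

E ≈ 4.34×10^4 V/m

By spherical symmetry E is radial; choose a Gaussian sphere of radius r = 2.96 cm (r < R).
Q_enc = ∫₀^r ρ(r')·4πr'² dr' = (4πρ₀/R²) ∫₀^r r'^4 dr' = 4πρ₀ r^5/(5·R²) = 4.233e-9 C.
Gauss's law: E·4πr² = Q_enc/ε₀.
E = |Q_enc|/(4πε₀r²) = (4.233e-9)/(4π·8.85×10^-12·(0.0296)²) = 4.34×10^4 N/C.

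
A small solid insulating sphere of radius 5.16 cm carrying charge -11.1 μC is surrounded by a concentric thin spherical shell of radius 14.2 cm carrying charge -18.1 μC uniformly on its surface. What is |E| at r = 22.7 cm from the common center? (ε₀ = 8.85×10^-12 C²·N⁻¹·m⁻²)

|E| ≈ 5.10e6 V/m

Symmetry ⇒ E = E(r) r̂. Gaussian sphere of radius r = 22.7 cm (r > 14.2 cm, enclosing both).
Q_enc = (-11.1 μC) + (-18.1 μC) = -2.92×10^-5 C.
Gauss's law: E·4πr² = Q_enc/ε₀.
E = |Q_enc|/(4πε₀r²) = (2.92×10^-5)/(4π·8.85×10^-12·(0.227)²) = 5.10×10^6 N/C.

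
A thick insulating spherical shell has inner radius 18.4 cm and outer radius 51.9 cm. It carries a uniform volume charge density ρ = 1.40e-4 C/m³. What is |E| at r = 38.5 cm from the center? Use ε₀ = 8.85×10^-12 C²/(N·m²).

Use a concentric Gaussian sphere at r = 38.5 cm (within the shell material, 18.4 cm < r < 51.9 cm).
Enclosed charge is the volume from a to r: Q_enc = (4π/3)ρ(r³ − a³) = 2.981×10^-5 C.
Gauss's law: E·4πr² = Q_enc/ε₀.
E = |Q_enc|/(4πε₀r²) = (2.981×10^-5)/(4π·8.85×10^-12·(0.385)²) = 1.81×10^6 N/C.

E = 1.81×10^6 N/C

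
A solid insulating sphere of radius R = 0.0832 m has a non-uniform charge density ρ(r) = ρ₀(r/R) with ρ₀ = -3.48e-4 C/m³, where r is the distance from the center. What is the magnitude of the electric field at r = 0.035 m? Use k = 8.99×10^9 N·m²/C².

By spherical symmetry E is radial; choose a Gaussian sphere of radius r = 0.035 m (r < R).
Q_enc = ∫₀^r ρ(r')·4πr'² dr' = (4πρ₀/R) ∫₀^r r'^3 dr' = 4πρ₀ r^4/(4·R) = -1.972e-8 C.
Applying ∮E·dA = Q_enc/ε₀ with Φ = E(4πr²):
E = k|Q_enc|/r² = (8.99×10^9)(1.972×10^-8)/(0.035)² = 1.45×10^5 N/C.

1.45×10^5 V/m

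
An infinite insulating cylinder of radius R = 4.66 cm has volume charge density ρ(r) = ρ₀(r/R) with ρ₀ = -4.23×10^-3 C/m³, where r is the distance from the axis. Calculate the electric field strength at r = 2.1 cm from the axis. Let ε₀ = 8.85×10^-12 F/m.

Coaxial Gaussian cylinder, radius r = 2.1 cm, length L (r < R).
λ_enc = ∫₀^r ρ(r')·2πr' dr' = (2πρ₀/R)·r^3/3 = -1.761×10^-6 C/m.
Since E is radial and uniform over the curved surface, Φ = E·2πrL = Q_enc/ε₀ = λ_enc L/ε₀.
E = |λ_enc|/(2πε₀r) = (1.761e-6)/(2π·8.85×10^-12·0.021) = 1.51×10^6 N/C.

|E| ≈ 1.51e6 V/m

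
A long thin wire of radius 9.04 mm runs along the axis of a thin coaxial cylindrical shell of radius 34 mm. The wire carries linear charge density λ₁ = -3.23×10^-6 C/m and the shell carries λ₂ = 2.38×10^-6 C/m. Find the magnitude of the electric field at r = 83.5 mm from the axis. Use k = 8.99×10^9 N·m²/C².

Take a coaxial cylindrical Gaussian surface of radius r = 83.5 mm and length L (r > 34 mm, enclosing both).
λ_enc = λ₁ + λ₂ = (-3.23×10^-6) + (2.38×10^-6) = -8.50×10^-7 C/m.
Applying ∮E·dA = Q_enc/ε₀ with the end caps contributing no flux:
E = 2k|λ_enc|/r = 2(8.99×10^9)(8.50×10^-7)/(0.0835) = 1.83×10^5 N/C.

1.83×10^5 V/m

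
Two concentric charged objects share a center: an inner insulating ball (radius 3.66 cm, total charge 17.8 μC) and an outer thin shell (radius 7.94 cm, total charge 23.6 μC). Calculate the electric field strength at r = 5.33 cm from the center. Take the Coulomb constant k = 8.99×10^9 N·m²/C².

5.63e7 N/C

By spherical symmetry E is radial; choose a Gaussian sphere of radius r = 5.33 cm (between the bodies, 3.66 cm < r < 7.94 cm).
Only the inner charge is enclosed; the outer shell contributes nothing inside itself. Q_enc = 17.8 μC = 1.78×10^-5 C.
By Gauss's law, ∮E·dA = E·4πr² = Q_enc/ε₀.
E = k|Q_enc|/r² = (8.99×10^9)(1.78e-5)/(0.0533)² = 5.63×10^7 N/C.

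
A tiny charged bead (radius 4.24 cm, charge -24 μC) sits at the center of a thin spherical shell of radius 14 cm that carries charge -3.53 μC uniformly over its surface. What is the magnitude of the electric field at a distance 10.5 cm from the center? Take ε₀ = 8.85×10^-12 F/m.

|E| ≈ 1.96×10^7 N/C

Use a concentric Gaussian sphere at r = 10.5 cm (between the bodies, 4.24 cm < r < 14 cm).
The shell at 14 cm lies outside the Gaussian surface, so Q_enc = -24 μC = -2.40×10^-5 C.
Gauss's law: E·4πr² = Q_enc/ε₀.
E = |Q_enc|/(4πε₀r²) = (2.40×10^-5)/(4π·8.85×10^-12·(0.105)²) = 1.96×10^7 N/C.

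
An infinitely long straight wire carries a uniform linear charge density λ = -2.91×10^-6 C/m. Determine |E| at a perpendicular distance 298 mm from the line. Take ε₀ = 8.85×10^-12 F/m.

Choose a coaxial cylinder of radius r = 298 mm (arbitrary length L) as the Gaussian surface.
Q_enc = λL, so λ_enc = -2.91×10^-6 C/m.
Gauss's law: E·2πrL = λ_enc L/ε₀.
E = |λ_enc|/(2πε₀r) = (2.91e-6)/(2π·8.85×10^-12·0.298) = 1.76×10^5 N/C.

E ≈ 1.76×10^5 N/C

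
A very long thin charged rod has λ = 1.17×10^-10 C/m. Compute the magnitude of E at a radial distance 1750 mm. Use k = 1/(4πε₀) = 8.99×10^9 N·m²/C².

Coaxial Gaussian cylinder, radius r = 1750 mm, length L.
Q_enc = λL, so λ_enc = 1.17×10^-10 C/m.
Since E is radial and uniform over the curved surface, Φ = E·2πrL = Q_enc/ε₀ = λ_enc L/ε₀.
E = 2k|λ_enc|/r = 2(8.99×10^9)(1.17×10^-10)/(1.75) = 1.2 N/C.

|E| ≈ 1.2 N/C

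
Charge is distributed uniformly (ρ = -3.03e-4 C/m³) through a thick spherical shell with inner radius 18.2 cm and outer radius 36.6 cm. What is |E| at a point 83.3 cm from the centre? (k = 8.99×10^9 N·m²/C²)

By spherical symmetry E is radial; choose a Gaussian sphere of radius r = 83.3 cm (r > 36.6 cm, enclosing the whole shell).
Q_enc = ρ·(4π/3)(b³ − a³) = (-3.03×10^-4)·(4π/3)·((0.366)³ − (0.182)³) = -5.457e-5 C.
Since E is radial and uniform over the Gaussian sphere, Φ = E·4πr² = Q_enc/ε₀.
E = k|Q_enc|/r² = (8.99×10^9)(5.457×10^-5)/(0.833)² = 7.07e5 N/C.

7.07×10^5 V/m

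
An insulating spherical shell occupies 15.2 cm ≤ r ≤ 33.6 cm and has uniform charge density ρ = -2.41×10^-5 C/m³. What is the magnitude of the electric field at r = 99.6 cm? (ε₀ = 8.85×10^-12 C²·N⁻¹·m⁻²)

Symmetry ⇒ E = E(r) r̂. Gaussian sphere of radius r = 99.6 cm (r > 33.6 cm, enclosing the whole shell).
Q_enc = ρ·(4π/3)(b³ − a³) = (-2.41e-5)·(4π/3)·((0.336)³ − (0.152)³) = -3.475e-6 C.
Applying ∮E·dA = Q_enc/ε₀ with Φ = E(4πr²):
E = |Q_enc|/(4πε₀r²) = (3.475×10^-6)/(4π·8.85×10^-12·(0.996)²) = 3.15e4 N/C.

3.15×10^4 V/m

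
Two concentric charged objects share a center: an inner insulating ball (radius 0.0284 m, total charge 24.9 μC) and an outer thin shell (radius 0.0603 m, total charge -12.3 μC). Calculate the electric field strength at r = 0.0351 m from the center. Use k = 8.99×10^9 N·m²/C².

|E| ≈ 1.82×10^8 V/m

Symmetry ⇒ E = E(r) r̂. Gaussian sphere of radius r = 0.0351 m (between the bodies, 0.0284 m < r < 0.0603 m).
Only the inner charge is enclosed; the outer shell contributes nothing inside itself. Q_enc = 24.9 μC = 2.49×10^-5 C.
Gauss's law: E·4πr² = Q_enc/ε₀.
E = k|Q_enc|/r² = (8.99×10^9)(2.49×10^-5)/(0.0351)² = 1.82×10^8 N/C.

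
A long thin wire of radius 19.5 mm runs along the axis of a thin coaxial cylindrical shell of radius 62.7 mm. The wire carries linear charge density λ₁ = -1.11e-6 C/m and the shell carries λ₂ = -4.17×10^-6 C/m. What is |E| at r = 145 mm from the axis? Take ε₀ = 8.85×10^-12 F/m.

Take a coaxial cylindrical Gaussian surface of radius r = 145 mm and length L (r > 62.7 mm, enclosing both).
λ_enc = λ₁ + λ₂ = (-1.11e-6) + (-4.17×10^-6) = -5.28×10^-6 C/m.
By Gauss's law (flux through the curved wall only), E·2πrL = λ_enc L/ε₀.
E = |λ_enc|/(2πε₀r) = (5.28×10^-6)/(2π·8.85×10^-12·0.145) = 6.55e5 N/C.

E ≈ 6.55×10^5 N/C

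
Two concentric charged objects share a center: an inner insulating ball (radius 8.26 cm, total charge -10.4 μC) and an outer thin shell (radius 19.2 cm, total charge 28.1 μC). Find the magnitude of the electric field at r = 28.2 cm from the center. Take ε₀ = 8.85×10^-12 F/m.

E ≈ 2.00e6 V/m

Use a concentric Gaussian sphere at r = 28.2 cm (r > 19.2 cm, enclosing both).
Q_enc = (-10.4 μC) + (28.1 μC) = 1.77e-5 C.
Gauss's law: E·4πr² = Q_enc/ε₀.
E = |Q_enc|/(4πε₀r²) = (1.77e-5)/(4π·8.85×10^-12·(0.282)²) = 2.00×10^6 N/C.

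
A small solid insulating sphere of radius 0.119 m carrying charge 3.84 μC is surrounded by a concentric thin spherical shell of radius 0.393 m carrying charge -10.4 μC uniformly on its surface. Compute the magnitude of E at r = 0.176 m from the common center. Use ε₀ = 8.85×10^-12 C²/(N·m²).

Take a concentric spherical Gaussian surface of radius r = 0.176 m (between the bodies, 0.119 m < r < 0.393 m).
The shell at 0.393 m lies outside the Gaussian surface, so Q_enc = 3.84 μC = 3.84×10^-6 C.
Gauss's law: E·4πr² = Q_enc/ε₀.
E = |Q_enc|/(4πε₀r²) = (3.84×10^-6)/(4π·8.85×10^-12·(0.176)²) = 1.11×10^6 N/C.

E ≈ 1.11×10^6 N/C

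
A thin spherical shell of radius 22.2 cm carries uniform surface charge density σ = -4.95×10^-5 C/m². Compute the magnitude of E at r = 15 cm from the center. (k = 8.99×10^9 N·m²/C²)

By spherical symmetry E is radial; choose a Gaussian sphere of radius r = 15 cm (inside the shell, r < 22.2 cm).
No charge lies within this surface, so Q_enc = 0 and Gauss's law gives E·4πr² = 0 ⇒ E = 0.

E = 0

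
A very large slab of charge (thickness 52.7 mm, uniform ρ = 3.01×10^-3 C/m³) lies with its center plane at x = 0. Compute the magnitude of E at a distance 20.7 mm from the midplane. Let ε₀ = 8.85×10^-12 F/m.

|E| ≈ 7.04×10^6 N/C

By symmetry E is perpendicular to the slab. A Gaussian pillbox from −20.7 mm to +20.7 mm (face area A) lies entirely within the slab.
Q_enc = ρ·(2x)·A and flux = 2EA, so 2EA = 2ρxA/ε₀ ⇒ E = |ρ|x/ε₀.
E = (3.01e-3)(0.0207)/(8.85×10^-12) = 7.04×10^6 N/C.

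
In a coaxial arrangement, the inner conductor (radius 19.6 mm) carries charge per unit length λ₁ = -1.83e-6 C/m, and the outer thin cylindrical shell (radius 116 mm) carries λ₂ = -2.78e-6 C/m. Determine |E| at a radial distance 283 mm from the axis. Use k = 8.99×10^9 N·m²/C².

2.93e5 N/C

Coaxial Gaussian cylinder, radius r = 283 mm, length L (r > 116 mm, enclosing both).
λ_enc = λ₁ + λ₂ = (-1.83e-6) + (-2.78×10^-6) = -4.61×10^-6 C/m.
Since E is radial and uniform over the curved surface, Φ = E·2πrL = Q_enc/ε₀ = λ_enc L/ε₀.
E = 2k|λ_enc|/r = 2(8.99×10^9)(4.61e-6)/(0.283) = 2.93×10^5 N/C.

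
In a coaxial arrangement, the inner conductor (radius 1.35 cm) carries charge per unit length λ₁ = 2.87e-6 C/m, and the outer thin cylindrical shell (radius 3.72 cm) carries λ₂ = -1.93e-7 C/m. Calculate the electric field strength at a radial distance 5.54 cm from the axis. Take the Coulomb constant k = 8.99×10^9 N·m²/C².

8.69×10^5 N/C

Take a coaxial cylindrical Gaussian surface of radius r = 5.54 cm and length L (r > 3.72 cm, enclosing both).
λ_enc = λ₁ + λ₂ = (2.87×10^-6) + (-1.93×10^-7) = 2.677e-6 C/m.
Gauss's law: E·2πrL = λ_enc L/ε₀.
E = 2k|λ_enc|/r = 2(8.99×10^9)(2.677×10^-6)/(0.0554) = 8.69×10^5 N/C.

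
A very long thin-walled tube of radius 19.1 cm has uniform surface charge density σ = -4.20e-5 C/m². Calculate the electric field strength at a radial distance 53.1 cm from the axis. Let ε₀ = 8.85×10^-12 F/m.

|E| = 1.71×10^6 N/C

Coaxial Gaussian cylinder, radius r = 53.1 cm, length L (r > 19.1 cm).
The whole shell is enclosed: λ_enc = σ·2πR = (-4.20×10^-5)·2π·(0.191) = -5.04×10^-5 C/m.
Since E is radial and uniform over the curved surface, Φ = E·2πrL = Q_enc/ε₀ = λ_enc L/ε₀.
E = |λ_enc|/(2πε₀r) = (5.04e-5)/(2π·8.85×10^-12·0.531) = 1.71e6 N/C.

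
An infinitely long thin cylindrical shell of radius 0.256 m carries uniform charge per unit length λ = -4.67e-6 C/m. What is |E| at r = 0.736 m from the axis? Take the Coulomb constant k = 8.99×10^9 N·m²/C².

Choose a coaxial cylinder of radius r = 0.736 m (arbitrary length L) as the Gaussian surface (r > 0.256 m).
The full line charge is enclosed: λ_enc = -4.67e-6 C/m.
Since E is radial and uniform over the curved surface, Φ = E·2πrL = Q_enc/ε₀ = λ_enc L/ε₀.
E = 2k|λ_enc|/r = 2(8.99×10^9)(4.67e-6)/(0.736) = 1.14×10^5 N/C.

|E| = 1.14e5 V/m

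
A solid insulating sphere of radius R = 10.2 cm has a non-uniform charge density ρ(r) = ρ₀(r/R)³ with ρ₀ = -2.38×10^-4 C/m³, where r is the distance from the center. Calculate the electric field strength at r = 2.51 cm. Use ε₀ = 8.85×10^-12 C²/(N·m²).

|E| = 1.68×10^3 V/m

Use a concentric Gaussian sphere at r = 2.51 cm (r < R).
Q_enc = ∫₀^r ρ(r')·4πr'² dr' = (4πρ₀/R³) ∫₀^r r'^5 dr' = 4πρ₀ r^6/(6·R³) = -1.175×10^-10 C.
Gauss's law: E·4πr² = Q_enc/ε₀.
E = |Q_enc|/(4πε₀r²) = (1.175×10^-10)/(4π·8.85×10^-12·(0.0251)²) = 1.68e3 N/C.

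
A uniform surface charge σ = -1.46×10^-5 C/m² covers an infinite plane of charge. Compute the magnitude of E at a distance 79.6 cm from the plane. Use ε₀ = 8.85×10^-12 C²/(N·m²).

|E| = 8.25×10^5 V/m

The symmetry is planar: E is normal to the sheet and the same magnitude on both sides. Take a pillbox straddling the sheet with end-cap area A.
Flux Φ = 2EA and Q_enc = σA, so 2EA = σA/ε₀ ⇒ E = |σ|/(2ε₀), independent of distance.
E = |σ|/(2ε₀) = (1.46e-5)/(2·8.85×10^-12) = 8.25×10^5 N/C.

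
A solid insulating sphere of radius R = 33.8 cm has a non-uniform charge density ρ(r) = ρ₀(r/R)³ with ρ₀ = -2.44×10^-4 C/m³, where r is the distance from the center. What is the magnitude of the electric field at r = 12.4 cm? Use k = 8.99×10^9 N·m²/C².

Use a concentric Gaussian sphere at r = 12.4 cm (r < R).
Integrate the density: Q_enc = 4π ∫₀^r ρ₀(r'/R)^3 r'² dr' = 4πρ₀ r^6/(6·R³) = -4.811×10^-8 C.
Gauss's law: E·4πr² = Q_enc/ε₀.
E = k|Q_enc|/r² = (8.99×10^9)(4.811e-8)/(0.124)² = 2.81e4 N/C.

2.81e4 N/C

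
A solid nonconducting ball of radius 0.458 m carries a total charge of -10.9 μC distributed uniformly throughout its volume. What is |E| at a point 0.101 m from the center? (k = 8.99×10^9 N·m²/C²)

By spherical symmetry E is radial; choose a Gaussian sphere of radius r = 0.101 m (r < R).
For a uniform sphere the enclosed fraction is (r/R)³, so Q_enc = (-10.9 μC)(0.101/0.458)³ = -1.169×10^-7 C.
Applying ∮E·dA = Q_enc/ε₀ with Φ = E(4πr²):
E = k|Q_enc|/r² = (8.99×10^9)(1.169e-7)/(0.101)² = 1.03×10^5 N/C.

E ≈ 1.03×10^5 N/C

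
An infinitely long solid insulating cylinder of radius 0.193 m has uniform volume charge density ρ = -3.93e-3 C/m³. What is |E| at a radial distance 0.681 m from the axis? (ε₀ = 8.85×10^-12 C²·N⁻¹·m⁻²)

E = 1.21e7 N/C

Coaxial Gaussian cylinder, radius r = 0.681 m, length L (r > 0.193 m, full cross-section enclosed).
λ_enc = ρ·πR² = (-3.93×10^-3)π(0.193)² = -4.599×10^-4 C/m.
Applying ∮E·dA = Q_enc/ε₀ with the end caps contributing no flux:
E = |λ_enc|/(2πε₀r) = (4.599e-4)/(2π·8.85×10^-12·0.681) = 1.21e7 N/C.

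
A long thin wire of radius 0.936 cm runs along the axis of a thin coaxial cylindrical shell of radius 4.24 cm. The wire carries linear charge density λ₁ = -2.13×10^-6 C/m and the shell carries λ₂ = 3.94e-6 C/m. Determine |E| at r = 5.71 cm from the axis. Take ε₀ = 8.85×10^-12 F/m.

By cylindrical symmetry E is radial; use a coaxial Gaussian cylinder of radius 5.71 cm and length L (r > 4.24 cm, enclosing both).
λ_enc = λ₁ + λ₂ = (-2.13e-6) + (3.94×10^-6) = 1.81×10^-6 C/m.
Applying ∮E·dA = Q_enc/ε₀ with the end caps contributing no flux:
E = |λ_enc|/(2πε₀r) = (1.81×10^-6)/(2π·8.85×10^-12·0.0571) = 5.70×10^5 N/C.

|E| = 5.70×10^5 N/C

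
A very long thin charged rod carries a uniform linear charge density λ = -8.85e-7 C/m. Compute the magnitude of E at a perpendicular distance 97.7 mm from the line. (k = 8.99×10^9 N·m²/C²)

Choose a coaxial cylinder of radius r = 97.7 mm (arbitrary length L) as the Gaussian surface.
Q_enc = λL, so λ_enc = -8.85×10^-7 C/m.
Since E is radial and uniform over the curved surface, Φ = E·2πrL = Q_enc/ε₀ = λ_enc L/ε₀.
E = 2k|λ_enc|/r = 2(8.99×10^9)(8.85×10^-7)/(0.0977) = 1.63e5 N/C.

|E| = 1.63×10^5 N/C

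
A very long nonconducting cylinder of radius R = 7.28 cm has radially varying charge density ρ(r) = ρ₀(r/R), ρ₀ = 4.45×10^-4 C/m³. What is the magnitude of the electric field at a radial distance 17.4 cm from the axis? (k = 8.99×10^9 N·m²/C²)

Coaxial Gaussian cylinder, radius r = 17.4 cm, length L (r > R, full charge per length enclosed).
λ_enc = 2π ∫₀^R ρ₀(r'/R)^1 r' dr' = 2πρ₀R²/3 = 4.939e-6 C/m.
Gauss's law: E·2πrL = λ_enc L/ε₀.
E = 2k|λ_enc|/r = 2(8.99×10^9)(4.939×10^-6)/(0.174) = 5.10×10^5 N/C.

|E| = 5.10×10^5 V/m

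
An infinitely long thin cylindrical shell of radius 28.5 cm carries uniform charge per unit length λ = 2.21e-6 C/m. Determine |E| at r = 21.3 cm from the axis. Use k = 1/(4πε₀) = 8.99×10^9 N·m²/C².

Coaxial Gaussian cylinder, radius r = 21.3 cm, length L (r < 28.5 cm, inside the shell).
All the surface charge lies outside this cylinder: Q_enc = 0, hence E = 0.

E = 0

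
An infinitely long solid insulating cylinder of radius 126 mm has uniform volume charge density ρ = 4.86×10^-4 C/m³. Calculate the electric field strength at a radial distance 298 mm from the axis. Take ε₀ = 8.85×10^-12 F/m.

E = 1.46e6 V/m

Take a coaxial cylindrical Gaussian surface of radius r = 298 mm and length L (r > 126 mm, full cross-section enclosed).
λ_enc = ρ·πR² = (4.86×10^-4)π(0.126)² = 2.424×10^-5 C/m.
Applying ∮E·dA = Q_enc/ε₀ with the end caps contributing no flux:
E = |λ_enc|/(2πε₀r) = (2.424×10^-5)/(2π·8.85×10^-12·0.298) = 1.46×10^6 N/C.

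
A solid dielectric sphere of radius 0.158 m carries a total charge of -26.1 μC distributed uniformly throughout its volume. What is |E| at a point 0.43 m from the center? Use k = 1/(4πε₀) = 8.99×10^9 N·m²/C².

By spherical symmetry E is radial; choose a Gaussian sphere of radius r = 0.43 m (r > R, so the entire charge is enclosed).
Q_enc = -26.1 μC = -2.61×10^-5 C.
By Gauss's law, ∮E·dA = E·4πr² = Q_enc/ε₀.
E = k|Q_enc|/r² = (8.99×10^9)(2.61×10^-5)/(0.43)² = 1.27×10^6 N/C.

E = 1.27e6 N/C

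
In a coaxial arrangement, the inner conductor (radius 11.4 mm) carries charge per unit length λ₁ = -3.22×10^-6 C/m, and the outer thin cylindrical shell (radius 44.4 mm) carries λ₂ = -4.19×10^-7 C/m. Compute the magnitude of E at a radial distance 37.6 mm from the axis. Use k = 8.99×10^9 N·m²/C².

Take a coaxial cylindrical Gaussian surface of radius r = 37.6 mm and length L (between the conductors, 11.4 mm < r < 44.4 mm).
The shell at 44.4 mm lies outside the Gaussian surface, so λ_enc = λ₁ = -3.22×10^-6 C/m.
By Gauss's law (flux through the curved wall only), E·2πrL = λ_enc L/ε₀.
E = 2k|λ_enc|/r = 2(8.99×10^9)(3.22e-6)/(0.0376) = 1.54×10^6 N/C.

1.54e6 V/m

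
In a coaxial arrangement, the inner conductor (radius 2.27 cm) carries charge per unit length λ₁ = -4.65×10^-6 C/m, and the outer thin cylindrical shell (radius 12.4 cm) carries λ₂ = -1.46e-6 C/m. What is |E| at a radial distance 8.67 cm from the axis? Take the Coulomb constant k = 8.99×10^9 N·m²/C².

Choose a coaxial cylinder of radius r = 8.67 cm (arbitrary length L) as the Gaussian surface (between the conductors, 2.27 cm < r < 12.4 cm).
The shell at 12.4 cm lies outside the Gaussian surface, so λ_enc = λ₁ = -4.65×10^-6 C/m.
Applying ∮E·dA = Q_enc/ε₀ with the end caps contributing no flux:
E = 2k|λ_enc|/r = 2(8.99×10^9)(4.65×10^-6)/(0.0867) = 9.64×10^5 N/C.

E = 9.64×10^5 N/C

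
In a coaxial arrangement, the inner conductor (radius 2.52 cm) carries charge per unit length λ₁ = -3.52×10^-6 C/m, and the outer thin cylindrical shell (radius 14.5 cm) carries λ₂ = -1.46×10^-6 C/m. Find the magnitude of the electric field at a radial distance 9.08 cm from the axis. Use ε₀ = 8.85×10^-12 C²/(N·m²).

Coaxial Gaussian cylinder, radius r = 9.08 cm, length L (between the conductors, 2.52 cm < r < 14.5 cm).
Only the inner wire is enclosed; the outer shell contributes nothing inside itself. λ_enc = λ₁ = -3.52×10^-6 C/m.
Gauss's law: E·2πrL = λ_enc L/ε₀.
E = |λ_enc|/(2πε₀r) = (3.52×10^-6)/(2π·8.85×10^-12·0.0908) = 6.97×10^5 N/C.

|E| = 6.97e5 N/C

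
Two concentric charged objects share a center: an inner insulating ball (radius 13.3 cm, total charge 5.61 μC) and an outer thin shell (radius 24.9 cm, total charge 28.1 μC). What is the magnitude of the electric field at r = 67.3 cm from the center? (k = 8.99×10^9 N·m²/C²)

6.69×10^5 N/C

Take a concentric spherical Gaussian surface of radius r = 67.3 cm (r > 24.9 cm, enclosing both).
Q_enc = (5.61 μC) + (28.1 μC) = 3.371×10^-5 C.
Gauss's law: E·4πr² = Q_enc/ε₀.
E = k|Q_enc|/r² = (8.99×10^9)(3.371×10^-5)/(0.673)² = 6.69×10^5 N/C.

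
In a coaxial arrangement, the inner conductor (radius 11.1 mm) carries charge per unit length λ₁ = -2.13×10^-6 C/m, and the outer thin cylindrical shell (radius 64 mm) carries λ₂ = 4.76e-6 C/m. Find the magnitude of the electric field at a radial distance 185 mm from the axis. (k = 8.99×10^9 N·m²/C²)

Take a coaxial cylindrical Gaussian surface of radius r = 185 mm and length L (r > 64 mm, enclosing both).
λ_enc = λ₁ + λ₂ = (-2.13×10^-6) + (4.76e-6) = 2.63×10^-6 C/m.
By Gauss's law (flux through the curved wall only), E·2πrL = λ_enc L/ε₀.
E = 2k|λ_enc|/r = 2(8.99×10^9)(2.63e-6)/(0.185) = 2.56×10^5 N/C.

2.56e5 N/C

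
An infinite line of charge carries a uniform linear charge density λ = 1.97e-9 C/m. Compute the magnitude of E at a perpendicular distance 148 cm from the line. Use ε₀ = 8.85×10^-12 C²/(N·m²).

E ≈ 23.9 V/m

Take a coaxial cylindrical Gaussian surface of radius r = 148 cm and length L.
Q_enc = λL, so λ_enc = 1.97×10^-9 C/m.
Gauss's law: E·2πrL = λ_enc L/ε₀.
E = |λ_enc|/(2πε₀r) = (1.97×10^-9)/(2π·8.85×10^-12·1.48) = 23.9 N/C.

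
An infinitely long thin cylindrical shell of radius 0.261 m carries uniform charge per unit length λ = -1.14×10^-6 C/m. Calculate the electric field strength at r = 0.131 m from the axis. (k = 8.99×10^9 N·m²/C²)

E = 0 (no enclosed charge)

Choose a coaxial cylinder of radius r = 0.131 m (arbitrary length L) as the Gaussian surface (r < 0.261 m, inside the shell).
All the surface charge lies outside this cylinder: Q_enc = 0, hence E = 0.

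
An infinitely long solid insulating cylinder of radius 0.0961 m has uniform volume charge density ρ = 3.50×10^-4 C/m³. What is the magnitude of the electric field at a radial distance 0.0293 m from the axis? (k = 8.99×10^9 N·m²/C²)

By cylindrical symmetry E is radial; use a coaxial Gaussian cylinder of radius 0.0293 m and length L (r < R).
Charge inside radius r per length L is ρ·πr²·L, so λ_enc = ρπr² = 9.44×10^-7 C/m.
Since E is radial and uniform over the curved surface, Φ = E·2πrL = Q_enc/ε₀ = λ_enc L/ε₀.
E = 2k|λ_enc|/r = 2(8.99×10^9)(9.44e-7)/(0.0293) = 5.79e5 N/C.

E = 5.79×10^5 N/C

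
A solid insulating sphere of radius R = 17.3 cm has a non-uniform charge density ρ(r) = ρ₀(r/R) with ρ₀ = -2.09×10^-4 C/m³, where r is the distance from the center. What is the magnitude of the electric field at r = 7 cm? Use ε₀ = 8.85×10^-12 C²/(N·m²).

|E| = 1.67e5 N/C

By spherical symmetry E is radial; choose a Gaussian sphere of radius r = 7 cm (r < R).
Q_enc = ∫₀^r ρ(r')·4πr'² dr' = (4πρ₀/R) ∫₀^r r'^3 dr' = 4πρ₀ r^4/(4·R) = -9.113e-8 C.
Gauss's law: E·4πr² = Q_enc/ε₀.
E = |Q_enc|/(4πε₀r²) = (9.113×10^-8)/(4π·8.85×10^-12·(0.07)²) = 1.67e5 N/C.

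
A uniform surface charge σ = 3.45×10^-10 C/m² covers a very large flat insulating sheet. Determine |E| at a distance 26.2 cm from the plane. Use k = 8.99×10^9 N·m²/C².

E = 19.5 N/C

The symmetry is planar: E is normal to the sheet and the same magnitude on both sides. Take a pillbox straddling the sheet with end-cap area A.
Only the two end caps contribute flux: Φ = 2EA. With Q_enc = σA, Gauss's law gives E = |σ|/(2ε₀).
E = 2πk|σ| = 2π(8.99×10^9)(3.45×10^-10) = 19.5 N/C.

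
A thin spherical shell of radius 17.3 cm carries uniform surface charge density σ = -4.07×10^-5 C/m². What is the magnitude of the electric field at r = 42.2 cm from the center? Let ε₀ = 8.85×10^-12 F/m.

Use a concentric Gaussian sphere at r = 42.2 cm (r > 17.3 cm).
The entire shell is enclosed: Q_enc = σ·4πR² = (-4.07×10^-5)·4π·(0.173)² = -1.531e-5 C.
Since E is radial and uniform over the Gaussian sphere, Φ = E·4πr² = Q_enc/ε₀.
E = |Q_enc|/(4πε₀r²) = (1.531e-5)/(4π·8.85×10^-12·(0.422)²) = 7.73×10^5 N/C.

E ≈ 7.73e5 N/C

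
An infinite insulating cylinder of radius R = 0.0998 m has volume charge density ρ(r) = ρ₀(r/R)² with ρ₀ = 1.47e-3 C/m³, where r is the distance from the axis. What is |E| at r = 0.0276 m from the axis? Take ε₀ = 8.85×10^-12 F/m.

By cylindrical symmetry E is radial; use a coaxial Gaussian cylinder of radius 0.0276 m and length L (r < R).
Integrating ρ over the cross-section to radius r: λ_enc = (2πρ₀/R²) ∫₀^r r'^3 dr' = 2πρ₀ r^4/(4·R²) = 1.345×10^-7 C/m.
Gauss's law: E·2πrL = λ_enc L/ε₀.
E = |λ_enc|/(2πε₀r) = (1.345×10^-7)/(2π·8.85×10^-12·0.0276) = 8.77×10^4 N/C.

E ≈ 8.77×10^4 N/C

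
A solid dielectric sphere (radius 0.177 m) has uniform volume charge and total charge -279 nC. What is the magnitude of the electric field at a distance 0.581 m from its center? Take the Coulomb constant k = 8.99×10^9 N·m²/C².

Take a concentric spherical Gaussian surface of radius r = 0.581 m (r > R, so the entire charge is enclosed).
Q_enc = -279 nC = -2.79×10^-7 C.
Gauss's law: E·4πr² = Q_enc/ε₀.
E = k|Q_enc|/r² = (8.99×10^9)(2.79e-7)/(0.581)² = 7.43e3 N/C.

|E| ≈ 7.43×10^3 V/m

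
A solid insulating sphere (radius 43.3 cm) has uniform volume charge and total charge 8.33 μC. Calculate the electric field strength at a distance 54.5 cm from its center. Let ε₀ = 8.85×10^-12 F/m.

E ≈ 2.52e5 N/C

By spherical symmetry E is radial; choose a Gaussian sphere of radius r = 54.5 cm (r > R, so the entire charge is enclosed).
Q_enc = 8.33 μC = 8.33e-6 C.
Applying ∮E·dA = Q_enc/ε₀ with Φ = E(4πr²):
E = |Q_enc|/(4πε₀r²) = (8.33×10^-6)/(4π·8.85×10^-12·(0.545)²) = 2.52×10^5 N/C.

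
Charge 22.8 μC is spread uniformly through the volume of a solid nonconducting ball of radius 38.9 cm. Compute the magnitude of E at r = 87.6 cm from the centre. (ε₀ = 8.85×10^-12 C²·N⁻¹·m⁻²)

2.67×10^5 V/m

Use a concentric Gaussian sphere at r = 87.6 cm (r > R, so the entire charge is enclosed).
Q_enc = 22.8 μC = 2.28×10^-5 C.
Applying ∮E·dA = Q_enc/ε₀ with Φ = E(4πr²):
E = |Q_enc|/(4πε₀r²) = (2.28×10^-5)/(4π·8.85×10^-12·(0.876)²) = 2.67×10^5 N/C.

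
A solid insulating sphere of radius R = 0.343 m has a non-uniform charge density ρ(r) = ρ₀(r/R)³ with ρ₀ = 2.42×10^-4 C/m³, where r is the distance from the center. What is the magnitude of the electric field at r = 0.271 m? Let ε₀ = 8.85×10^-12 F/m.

6.09×10^5 N/C

Take a concentric spherical Gaussian surface of radius r = 0.271 m (r < R).
Q_enc = ∫₀^r ρ(r')·4πr'² dr' = (4πρ₀/R³) ∫₀^r r'^5 dr' = 4πρ₀ r^6/(6·R³) = 4.975×10^-6 C.
Gauss's law: E·4πr² = Q_enc/ε₀.
E = |Q_enc|/(4πε₀r²) = (4.975×10^-6)/(4π·8.85×10^-12·(0.271)²) = 6.09e5 N/C.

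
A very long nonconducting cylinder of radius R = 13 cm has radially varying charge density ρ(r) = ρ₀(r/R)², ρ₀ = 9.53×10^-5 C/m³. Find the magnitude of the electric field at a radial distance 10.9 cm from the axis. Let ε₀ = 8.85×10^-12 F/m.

2.06e5 V/m

Coaxial Gaussian cylinder, radius r = 10.9 cm, length L (r < R).
λ_enc = ∫₀^r ρ(r')·2πr' dr' = (2πρ₀/R²)·r^4/4 = 1.25e-6 C/m.
Gauss's law: E·2πrL = λ_enc L/ε₀.
E = |λ_enc|/(2πε₀r) = (1.25×10^-6)/(2π·8.85×10^-12·0.109) = 2.06×10^5 N/C.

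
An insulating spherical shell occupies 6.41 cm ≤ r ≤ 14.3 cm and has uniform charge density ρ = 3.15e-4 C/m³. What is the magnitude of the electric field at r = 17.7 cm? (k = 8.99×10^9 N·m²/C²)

|E| = 1.01×10^6 N/C

By spherical symmetry E is radial; choose a Gaussian sphere of radius r = 17.7 cm (r > 14.3 cm, enclosing the whole shell).
Q_enc = ρ·(4π/3)(b³ − a³) = (3.15×10^-4)·(4π/3)·((0.143)³ − (0.0641)³) = 3.511×10^-6 C.
By Gauss's law, ∮E·dA = E·4πr² = Q_enc/ε₀.
E = k|Q_enc|/r² = (8.99×10^9)(3.511e-6)/(0.177)² = 1.01×10^6 N/C.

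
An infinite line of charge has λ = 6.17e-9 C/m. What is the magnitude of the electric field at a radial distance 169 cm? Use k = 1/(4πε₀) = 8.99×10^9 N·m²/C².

Coaxial Gaussian cylinder, radius r = 169 cm, length L.
Q_enc = λL, so λ_enc = 6.17×10^-9 C/m.
Since E is radial and uniform over the curved surface, Φ = E·2πrL = Q_enc/ε₀ = λ_enc L/ε₀.
E = 2k|λ_enc|/r = 2(8.99×10^9)(6.17×10^-9)/(1.69) = 65.6 N/C.

E = 65.6 N/C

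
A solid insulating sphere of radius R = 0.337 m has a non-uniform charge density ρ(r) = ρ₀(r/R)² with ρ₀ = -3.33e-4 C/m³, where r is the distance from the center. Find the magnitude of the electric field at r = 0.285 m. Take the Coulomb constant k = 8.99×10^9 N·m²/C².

1.53×10^6 N/C

Use a concentric Gaussian sphere at r = 0.285 m (r < R).
Integrate the density: Q_enc = 4π ∫₀^r ρ₀(r'/R)^2 r'² dr' = 4πρ₀ r^5/(5·R²) = -1.386×10^-5 C.
By Gauss's law, ∮E·dA = E·4πr² = Q_enc/ε₀.
E = k|Q_enc|/r² = (8.99×10^9)(1.386×10^-5)/(0.285)² = 1.53e6 N/C.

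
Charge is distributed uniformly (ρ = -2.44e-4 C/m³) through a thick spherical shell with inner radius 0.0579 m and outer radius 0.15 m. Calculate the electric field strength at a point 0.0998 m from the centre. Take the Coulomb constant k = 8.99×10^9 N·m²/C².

E = 7.38×10^5 V/m

Use a concentric Gaussian sphere at r = 0.0998 m (within the shell material, 0.0579 m < r < 0.15 m).
Only the shell between 0.0579 m and r is enclosed: Q_enc = ρ·(4π/3)(r³ − a³) = (-2.44×10^-4)·(4π/3)·((0.0998)³ − (0.0579)³) = -8.176×10^-7 C.
By Gauss's law, ∮E·dA = E·4πr² = Q_enc/ε₀.
E = k|Q_enc|/r² = (8.99×10^9)(8.176×10^-7)/(0.0998)² = 7.38e5 N/C.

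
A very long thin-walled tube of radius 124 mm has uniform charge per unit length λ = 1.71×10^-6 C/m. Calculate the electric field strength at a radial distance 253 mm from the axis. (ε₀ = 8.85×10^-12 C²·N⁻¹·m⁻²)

|E| ≈ 1.22e5 V/m

Take a coaxial cylindrical Gaussian surface of radius r = 253 mm and length L (r > 124 mm).
The full line charge is enclosed: λ_enc = 1.71e-6 C/m.
By Gauss's law (flux through the curved wall only), E·2πrL = λ_enc L/ε₀.
E = |λ_enc|/(2πε₀r) = (1.71e-6)/(2π·8.85×10^-12·0.253) = 1.22×10^5 N/C.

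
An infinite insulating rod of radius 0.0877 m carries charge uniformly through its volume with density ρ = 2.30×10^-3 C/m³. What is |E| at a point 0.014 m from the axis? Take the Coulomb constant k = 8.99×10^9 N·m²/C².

E ≈ 1.82×10^6 N/C

By cylindrical symmetry E is radial; use a coaxial Gaussian cylinder of radius 0.014 m and length L (r < R).
Enclosed charge per unit length: λ_enc = ρ·πr² = (2.30e-3)π(0.014)² = 1.416×10^-6 C/m.
Since E is radial and uniform over the curved surface, Φ = E·2πrL = Q_enc/ε₀ = λ_enc L/ε₀.
E = 2k|λ_enc|/r = 2(8.99×10^9)(1.416×10^-6)/(0.014) = 1.82e6 N/C.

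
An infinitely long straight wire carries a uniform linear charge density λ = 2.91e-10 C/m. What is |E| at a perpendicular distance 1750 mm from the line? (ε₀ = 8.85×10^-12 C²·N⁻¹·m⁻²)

E = 2.99 N/C

Coaxial Gaussian cylinder, radius r = 1750 mm, length L.
Q_enc = λL, so λ_enc = 2.91×10^-10 C/m.
Since E is radial and uniform over the curved surface, Φ = E·2πrL = Q_enc/ε₀ = λ_enc L/ε₀.
E = |λ_enc|/(2πε₀r) = (2.91×10^-10)/(2π·8.85×10^-12·1.75) = 2.99 N/C.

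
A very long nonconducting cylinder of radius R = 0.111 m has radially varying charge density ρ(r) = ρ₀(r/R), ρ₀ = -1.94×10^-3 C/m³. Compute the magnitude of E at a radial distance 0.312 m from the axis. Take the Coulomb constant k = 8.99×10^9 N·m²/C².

E = 2.88e6 N/C

Coaxial Gaussian cylinder, radius r = 0.312 m, length L (r > R, full charge per length enclosed).
λ_enc = 2π ∫₀^R ρ₀(r'/R)^1 r' dr' = 2πρ₀R²/3 = -5.006×10^-5 C/m.
By Gauss's law (flux through the curved wall only), E·2πrL = λ_enc L/ε₀.
E = 2k|λ_enc|/r = 2(8.99×10^9)(5.006×10^-5)/(0.312) = 2.88×10^6 N/C.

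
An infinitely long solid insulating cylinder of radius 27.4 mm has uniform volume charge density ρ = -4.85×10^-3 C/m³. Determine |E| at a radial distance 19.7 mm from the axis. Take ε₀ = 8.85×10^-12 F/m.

E ≈ 5.40e6 V/m

By cylindrical symmetry E is radial; use a coaxial Gaussian cylinder of radius 19.7 mm and length L (r < R).
Enclosed charge per unit length: λ_enc = ρ·πr² = (-4.85e-3)π(0.0197)² = -5.913×10^-6 C/m.
By Gauss's law (flux through the curved wall only), E·2πrL = λ_enc L/ε₀.
E = |λ_enc|/(2πε₀r) = (5.913×10^-6)/(2π·8.85×10^-12·0.0197) = 5.40×10^6 N/C.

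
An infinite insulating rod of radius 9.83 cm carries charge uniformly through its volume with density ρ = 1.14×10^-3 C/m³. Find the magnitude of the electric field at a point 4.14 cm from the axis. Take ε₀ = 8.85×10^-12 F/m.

E = 2.67×10^6 V/m

By cylindrical symmetry E is radial; use a coaxial Gaussian cylinder of radius 4.14 cm and length L (r < R).
Charge inside radius r per length L is ρ·πr²·L, so λ_enc = ρπr² = 6.138×10^-6 C/m.
Applying ∮E·dA = Q_enc/ε₀ with the end caps contributing no flux:
E = |λ_enc|/(2πε₀r) = (6.138e-6)/(2π·8.85×10^-12·0.0414) = 2.67×10^6 N/C.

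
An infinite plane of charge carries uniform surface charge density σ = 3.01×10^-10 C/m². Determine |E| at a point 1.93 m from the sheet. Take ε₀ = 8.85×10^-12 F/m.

|E| ≈ 17 N/C

Choose a cylindrical pillbox piercing the sheet, end faces (area A) parallel to it.
Only the two end caps contribute flux: Φ = 2EA. With Q_enc = σA, Gauss's law gives E = |σ|/(2ε₀).
E = |σ|/(2ε₀) = (3.01e-10)/(2·8.85×10^-12) = 17 N/C.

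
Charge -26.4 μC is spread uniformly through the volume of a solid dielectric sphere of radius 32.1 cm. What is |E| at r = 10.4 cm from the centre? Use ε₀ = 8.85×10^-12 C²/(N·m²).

E = 7.46×10^5 N/C

By spherical symmetry E is radial; choose a Gaussian sphere of radius r = 10.4 cm (r < R).
Only the charge within r is enclosed: Q_enc = Q·(r/R)³ = (-26.4 μC)·(10.4 cm/32.1 cm)³ = -8.978e-7 C.
Applying ∮E·dA = Q_enc/ε₀ with Φ = E(4πr²):
E = |Q_enc|/(4πε₀r²) = (8.978e-7)/(4π·8.85×10^-12·(0.104)²) = 7.46×10^5 N/C.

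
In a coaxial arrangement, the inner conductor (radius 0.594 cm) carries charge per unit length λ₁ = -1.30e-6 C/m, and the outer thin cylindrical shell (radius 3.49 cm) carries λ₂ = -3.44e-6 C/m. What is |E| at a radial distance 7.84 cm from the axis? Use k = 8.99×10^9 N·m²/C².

|E| = 1.09×10^6 N/C

Take a coaxial cylindrical Gaussian surface of radius r = 7.84 cm and length L (r > 3.49 cm, enclosing both).
λ_enc = λ₁ + λ₂ = (-1.30×10^-6) + (-3.44×10^-6) = -4.74×10^-6 C/m.
By Gauss's law (flux through the curved wall only), E·2πrL = λ_enc L/ε₀.
E = 2k|λ_enc|/r = 2(8.99×10^9)(4.74×10^-6)/(0.0784) = 1.09×10^6 N/C.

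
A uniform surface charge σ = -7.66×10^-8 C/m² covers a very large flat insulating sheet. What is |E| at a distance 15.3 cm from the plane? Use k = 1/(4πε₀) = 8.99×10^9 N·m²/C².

4.33e3 N/C

By planar symmetry E is perpendicular to the sheet and uniform; use a Gaussian pillbox with flat faces of area A on each side of the sheet.
Flux Φ = 2EA and Q_enc = σA, so 2EA = σA/ε₀ ⇒ E = |σ|/(2ε₀), independent of distance.
E = 2πk|σ| = 2π(8.99×10^9)(7.66e-8) = 4.33e3 N/C.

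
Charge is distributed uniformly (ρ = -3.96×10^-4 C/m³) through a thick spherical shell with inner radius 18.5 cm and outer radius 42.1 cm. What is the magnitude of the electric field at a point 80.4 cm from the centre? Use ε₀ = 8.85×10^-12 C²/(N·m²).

E ≈ 1.58×10^6 V/m

Take a concentric spherical Gaussian surface of radius r = 80.4 cm (r > 42.1 cm, enclosing the whole shell).
Q_enc = ρ·(4π/3)(b³ − a³) = (-3.96×10^-4)·(4π/3)·((0.421)³ − (0.185)³) = -1.133×10^-4 C.
Since E is radial and uniform over the Gaussian sphere, Φ = E·4πr² = Q_enc/ε₀.
E = |Q_enc|/(4πε₀r²) = (1.133e-4)/(4π·8.85×10^-12·(0.804)²) = 1.58×10^6 N/C.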